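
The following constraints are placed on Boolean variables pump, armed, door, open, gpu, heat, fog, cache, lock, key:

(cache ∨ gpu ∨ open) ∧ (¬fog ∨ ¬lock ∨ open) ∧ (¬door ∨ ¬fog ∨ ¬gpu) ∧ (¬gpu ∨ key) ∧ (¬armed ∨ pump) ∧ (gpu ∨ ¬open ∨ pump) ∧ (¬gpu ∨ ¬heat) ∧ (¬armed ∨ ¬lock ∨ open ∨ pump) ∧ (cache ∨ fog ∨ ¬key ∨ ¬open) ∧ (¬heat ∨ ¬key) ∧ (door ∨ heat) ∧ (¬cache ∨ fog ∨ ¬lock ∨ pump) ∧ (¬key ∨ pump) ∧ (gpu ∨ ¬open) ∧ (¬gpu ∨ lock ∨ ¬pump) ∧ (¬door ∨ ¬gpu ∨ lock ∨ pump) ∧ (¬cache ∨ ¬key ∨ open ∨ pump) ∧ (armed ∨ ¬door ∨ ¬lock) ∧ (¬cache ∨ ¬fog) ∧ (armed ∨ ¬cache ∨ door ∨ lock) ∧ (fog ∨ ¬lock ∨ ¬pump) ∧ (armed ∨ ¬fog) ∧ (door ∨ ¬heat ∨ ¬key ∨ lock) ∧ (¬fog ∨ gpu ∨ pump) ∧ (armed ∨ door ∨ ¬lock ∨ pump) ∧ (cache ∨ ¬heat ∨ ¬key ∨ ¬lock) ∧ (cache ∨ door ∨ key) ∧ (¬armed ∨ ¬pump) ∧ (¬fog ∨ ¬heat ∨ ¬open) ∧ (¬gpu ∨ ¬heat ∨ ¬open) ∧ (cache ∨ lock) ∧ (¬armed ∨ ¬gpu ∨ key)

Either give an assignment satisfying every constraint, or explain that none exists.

pump=F, armed=F, door=T, open=F, gpu=F, heat=T, fog=F, cache=T, lock=F, key=F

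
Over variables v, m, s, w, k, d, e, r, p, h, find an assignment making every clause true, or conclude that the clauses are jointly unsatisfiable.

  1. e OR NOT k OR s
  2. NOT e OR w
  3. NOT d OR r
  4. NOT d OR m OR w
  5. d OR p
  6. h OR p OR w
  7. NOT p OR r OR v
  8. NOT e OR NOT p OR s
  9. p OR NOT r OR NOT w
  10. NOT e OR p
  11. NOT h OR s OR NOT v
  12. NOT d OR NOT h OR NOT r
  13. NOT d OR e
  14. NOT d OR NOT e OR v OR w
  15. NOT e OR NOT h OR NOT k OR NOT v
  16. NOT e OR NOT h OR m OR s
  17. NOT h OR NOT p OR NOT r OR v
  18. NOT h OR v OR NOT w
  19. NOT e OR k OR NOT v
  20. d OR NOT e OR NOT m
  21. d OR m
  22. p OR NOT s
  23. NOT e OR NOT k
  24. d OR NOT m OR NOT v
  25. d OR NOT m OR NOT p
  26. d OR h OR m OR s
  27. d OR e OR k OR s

v = False; m = False; s = True; w = True; k = False; d = True; e = True; r = True; p = True; h = False

Set v = False.
Set m = False.
  then (d OR m) forces d = True.
  then (NOT d OR r) forces r = True.
  then (NOT d OR m OR w) forces w = True.
  then (p OR NOT r OR NOT w) forces p = True.
  then (NOT d OR NOT h OR NOT r) forces h = False.
  then (NOT d OR e) forces e = True.
  then (NOT e OR NOT k) forces k = False.
  then (NOT e OR NOT p OR s) forces s = True.
All clauses satisfied.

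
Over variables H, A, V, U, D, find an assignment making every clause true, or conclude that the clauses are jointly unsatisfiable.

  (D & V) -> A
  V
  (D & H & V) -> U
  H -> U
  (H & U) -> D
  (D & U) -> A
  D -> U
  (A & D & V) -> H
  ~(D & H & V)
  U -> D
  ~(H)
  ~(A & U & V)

H: False; A: True; V: True; U: False; D: False

Unit clause (V) forces V = True.
Unit clause (~H) forces H = False.
Set A = True.
  then (~A | ~U | ~V) forces U = False.
  then (~A | ~D | H | ~V) forces D = False.
All clauses satisfied.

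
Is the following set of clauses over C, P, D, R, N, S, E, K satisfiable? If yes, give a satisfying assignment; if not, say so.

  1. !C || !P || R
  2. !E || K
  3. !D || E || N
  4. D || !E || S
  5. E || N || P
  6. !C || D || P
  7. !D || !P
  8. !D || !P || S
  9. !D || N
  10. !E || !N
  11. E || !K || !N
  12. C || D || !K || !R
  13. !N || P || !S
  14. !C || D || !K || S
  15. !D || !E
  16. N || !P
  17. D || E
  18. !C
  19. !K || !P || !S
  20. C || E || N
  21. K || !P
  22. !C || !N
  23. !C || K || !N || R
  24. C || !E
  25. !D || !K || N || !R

C = False, P = False, D = True, R = False, N = True, S = False, E = False, K = False

Unit clause (!C) forces C = False.
In (C || !E) only !E is left, so E = False.
In (D || E) only D is left, so D = True.
In (C || E || N) only N is left, so N = True.
In (!D || !P) only !P is left, so P = False.
In (E || !K || !N) only !K is left, so K = False.
In (!N || P || !S) only !S is left, so S = False.
Set R = False.
All clauses satisfied.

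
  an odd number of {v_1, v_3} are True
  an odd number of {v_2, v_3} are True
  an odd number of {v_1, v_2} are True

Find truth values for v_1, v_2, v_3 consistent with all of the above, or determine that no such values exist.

No satisfying assignment exists.

Adding constraints 1, 2, 3 mod 2: every variable appears an even number of times on the left, so the left side is 0.
But the right sides sum to 1 (mod 2). 0 ≠ 1 — the system is inconsistent.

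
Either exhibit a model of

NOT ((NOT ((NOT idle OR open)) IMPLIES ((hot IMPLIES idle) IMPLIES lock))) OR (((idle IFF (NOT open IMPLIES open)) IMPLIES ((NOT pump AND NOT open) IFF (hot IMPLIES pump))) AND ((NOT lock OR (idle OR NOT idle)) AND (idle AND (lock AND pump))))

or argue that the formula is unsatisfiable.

lock = True, open = False, idle = True, pump = True, hot = True

  NOT ((NOT ((NOT idle OR open)) IMPLIES ((hot IMPLIES idle) IMPLIES lock))) OR (((idle IFF (NOT open IMPLIES open)) IMPLIES ((NOT pump AND NOT open) IFF (hot IMPLIES pump))) AND ((NOT lock OR (idle OR NOT idle)) AND (idle AND (lock AND pump)))) = True
    NOT ((NOT ((NOT idle OR open)) IMPLIES ((hot IMPLIES idle) IMPLIES lock))) = False
      NOT ((NOT idle OR open)) IMPLIES ((hot IMPLIES idle) IMPLIES lock) = True
        NOT ((NOT idle OR open)) = True
          NOT idle OR open = False
            NOT idle = False
        (hot IMPLIES idle) IMPLIES lock = True
          hot IMPLIES idle = True
    ((idle IFF (NOT open IMPLIES open)) IMPLIES ((NOT pump AND NOT open) IFF (hot IMPLIES pump))) AND ((NOT lock OR (idle OR NOT idle)) AND (idle AND (lock AND pump))) = True
      (idle IFF (NOT open IMPLIES open)) IMPLIES ((NOT pump AND NOT open) IFF (hot IMPLIES pump)) = True
        idle IFF (NOT open IMPLIES open) = False
          NOT open IMPLIES open = False
            NOT open = True
        (NOT pump AND NOT open) IFF (hot IMPLIES pump) = False
          NOT pump AND NOT open = False
            NOT pump = False
            NOT open = True
          hot IMPLIES pump = True
      (NOT lock OR (idle OR NOT idle)) AND (idle AND (lock AND pump)) = True
        NOT lock OR (idle OR NOT idle) = True
          NOT lock = False
          idle OR NOT idle = True
            NOT idle = False
        idle AND (lock AND pump) = True
          lock AND pump = True
The formula evaluates to True.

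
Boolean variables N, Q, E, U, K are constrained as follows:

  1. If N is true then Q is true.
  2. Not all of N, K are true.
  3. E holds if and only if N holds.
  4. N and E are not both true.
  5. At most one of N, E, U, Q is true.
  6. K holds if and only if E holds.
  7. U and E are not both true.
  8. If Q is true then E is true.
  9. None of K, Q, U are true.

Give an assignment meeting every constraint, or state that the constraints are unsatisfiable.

N = False, Q = False, E = False, U = False, K = False

  (1) N=F ⇒ Q: vacuous ✓
  (2) {N, K}: 0/2 true — not all ✓
  (3) E=F, N=F — same ✓
  (4) N=F, E=F — not both ✓
  (5) {N, E, U, Q}: 0 true — at most one ✓
  (6) K=F, E=F — same ✓
  (7) U=F, E=F — not both ✓
  (8) Q=F ⇒ E: vacuous ✓
  (9) {K, Q, U}: 0 true — none ✓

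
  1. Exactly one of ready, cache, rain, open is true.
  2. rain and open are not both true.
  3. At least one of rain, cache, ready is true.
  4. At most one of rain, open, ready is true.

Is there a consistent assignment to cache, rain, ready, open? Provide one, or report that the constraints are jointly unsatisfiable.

cache = False; rain = True; ready = False; open = False

  (1) {ready, cache, rain, open}: 1 true — exactly one ✓
  (2) rain=T, open=F — not both ✓
  (3) {rain, cache, ready}: 1 true — at least one ✓
  (4) {rain, open, ready}: 1 true — at most one ✓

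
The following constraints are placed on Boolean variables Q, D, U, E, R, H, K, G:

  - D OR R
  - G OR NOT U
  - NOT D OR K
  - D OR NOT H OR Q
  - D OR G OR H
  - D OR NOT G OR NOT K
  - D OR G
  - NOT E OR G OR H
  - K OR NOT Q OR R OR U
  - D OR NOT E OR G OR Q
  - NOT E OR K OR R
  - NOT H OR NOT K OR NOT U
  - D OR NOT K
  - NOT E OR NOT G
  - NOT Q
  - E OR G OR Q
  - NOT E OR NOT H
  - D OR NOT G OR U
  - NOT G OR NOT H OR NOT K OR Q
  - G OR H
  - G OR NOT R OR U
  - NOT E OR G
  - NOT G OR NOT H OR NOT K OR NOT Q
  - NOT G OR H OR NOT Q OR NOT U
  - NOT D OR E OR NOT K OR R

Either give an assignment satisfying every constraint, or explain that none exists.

Q=F, D=T, U=F, E=F, R=T, H=F, K=T, G=T

Unit clause (NOT Q) forces Q = False.
Set D = True.
  then (NOT D OR K) forces K = True.
Set U = False.
Try E = True:
  (NOT E OR NOT G) forces G = False.
  clause (NOT E OR G) is falsified — backtrack.
So E = False.
  then (E OR G OR Q) forces G = True.
  then (NOT G OR NOT H OR NOT K OR Q) forces H = False.
  then (NOT D OR E OR NOT K OR R) forces R = True.
All clauses satisfied.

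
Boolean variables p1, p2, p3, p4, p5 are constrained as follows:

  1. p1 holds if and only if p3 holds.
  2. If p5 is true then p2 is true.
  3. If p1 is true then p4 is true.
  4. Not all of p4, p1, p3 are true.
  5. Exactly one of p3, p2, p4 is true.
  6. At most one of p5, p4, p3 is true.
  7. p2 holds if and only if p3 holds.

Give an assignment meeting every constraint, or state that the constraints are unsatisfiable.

p1=F, p2=F, p3=F, p4=T, p5=F

  (1) p1=F, p3=F — same ✓
  (2) p5=F ⇒ p2: vacuous ✓
  (3) p1=F ⇒ p4: vacuous ✓
  (4) {p4, p1, p3}: 1/3 true — not all ✓
  (5) {p3, p2, p4}: 1 true — exactly one ✓
  (6) {p5, p4, p3}: 1 true — at most one ✓
  (7) p2=F, p3=F — same ✓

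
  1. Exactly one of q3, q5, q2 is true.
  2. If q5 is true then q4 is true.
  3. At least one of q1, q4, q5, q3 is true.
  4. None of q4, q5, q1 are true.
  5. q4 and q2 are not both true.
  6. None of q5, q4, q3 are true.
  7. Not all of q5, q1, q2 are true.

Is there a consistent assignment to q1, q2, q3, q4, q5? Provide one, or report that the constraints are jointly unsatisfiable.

Case q5 = True:
  Constraint (4) is violated (q5=T) — contradiction.
Case q5 = False:
  (4) forces q4 = False.
  (4) forces q1 = False.
  (3) with q1=F, q4=F, q5=F forces q3 = True.
  Constraint (6) is violated (q3=T) — contradiction.
Both cases fail — unsatisfiable.

UNSATISFIABLE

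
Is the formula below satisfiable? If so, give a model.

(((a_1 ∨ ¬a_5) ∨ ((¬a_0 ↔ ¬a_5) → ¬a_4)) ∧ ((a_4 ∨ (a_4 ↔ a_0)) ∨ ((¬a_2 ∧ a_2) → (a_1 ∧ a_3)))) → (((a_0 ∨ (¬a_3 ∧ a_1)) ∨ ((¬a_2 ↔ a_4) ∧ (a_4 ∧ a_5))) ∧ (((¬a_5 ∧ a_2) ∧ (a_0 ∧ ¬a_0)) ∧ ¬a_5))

a_0=T, a_1=F, a_2=F, a_3=T, a_4=T, a_5=T

  (((a_1 ∨ ¬a_5) ∨ ((¬a_0 ↔ ¬a_5) → ¬a_4)) ∧ ((a_4 ∨ (a_4 ↔ a_0)) ∨ ((¬a_2 ∧ a_2) → (a_1 ∧ a_3)))) → (((a_0 ∨ (¬a_3 ∧ a_1)) ∨ ((¬a_2 ↔ a_4) ∧ (a_4 ∧ a_5))) ∧ (((¬a_5 ∧ a_2) ∧ (a_0 ∧ ¬a_0)) ∧ ¬a_5)) = True
    ((a_1 ∨ ¬a_5) ∨ ((¬a_0 ↔ ¬a_5) → ¬a_4)) ∧ ((a_4 ∨ (a_4 ↔ a_0)) ∨ ((¬a_2 ∧ a_2) → (a_1 ∧ a_3))) = False
      (a_1 ∨ ¬a_5) ∨ ((¬a_0 ↔ ¬a_5) → ¬a_4) = False
        a_1 ∨ ¬a_5 = False
          ¬a_5 = False
        (¬a_0 ↔ ¬a_5) → ¬a_4 = False
          ¬a_0 ↔ ¬a_5 = True
            ¬a_0 = False
            ¬a_5 = False
          ¬a_4 = False
      (a_4 ∨ (a_4 ↔ a_0)) ∨ ((¬a_2 ∧ a_2) → (a_1 ∧ a_3)) = True
        a_4 ∨ (a_4 ↔ a_0) = True
          a_4 ↔ a_0 = True
        (¬a_2 ∧ a_2) → (a_1 ∧ a_3) = True
          ¬a_2 ∧ a_2 = False
            ¬a_2 = True
          a_1 ∧ a_3 = False
    ((a_0 ∨ (¬a_3 ∧ a_1)) ∨ ((¬a_2 ↔ a_4) ∧ (a_4 ∧ a_5))) ∧ (((¬a_5 ∧ a_2) ∧ (a_0 ∧ ¬a_0)) ∧ ¬a_5) = False
      (a_0 ∨ (¬a_3 ∧ a_1)) ∨ ((¬a_2 ↔ a_4) ∧ (a_4 ∧ a_5)) = True
        a_0 ∨ (¬a_3 ∧ a_1) = True
          ¬a_3 ∧ a_1 = False
            ¬a_3 = False
        (¬a_2 ↔ a_4) ∧ (a_4 ∧ a_5) = True
          ¬a_2 ↔ a_4 = True
            ¬a_2 = True
          a_4 ∧ a_5 = True
      ((¬a_5 ∧ a_2) ∧ (a_0 ∧ ¬a_0)) ∧ ¬a_5 = False
        (¬a_5 ∧ a_2) ∧ (a_0 ∧ ¬a_0) = False
          ¬a_5 ∧ a_2 = False
            ¬a_5 = False
          a_0 ∧ ¬a_0 = False
            ¬a_0 = False
        ¬a_5 = False
The formula evaluates to True.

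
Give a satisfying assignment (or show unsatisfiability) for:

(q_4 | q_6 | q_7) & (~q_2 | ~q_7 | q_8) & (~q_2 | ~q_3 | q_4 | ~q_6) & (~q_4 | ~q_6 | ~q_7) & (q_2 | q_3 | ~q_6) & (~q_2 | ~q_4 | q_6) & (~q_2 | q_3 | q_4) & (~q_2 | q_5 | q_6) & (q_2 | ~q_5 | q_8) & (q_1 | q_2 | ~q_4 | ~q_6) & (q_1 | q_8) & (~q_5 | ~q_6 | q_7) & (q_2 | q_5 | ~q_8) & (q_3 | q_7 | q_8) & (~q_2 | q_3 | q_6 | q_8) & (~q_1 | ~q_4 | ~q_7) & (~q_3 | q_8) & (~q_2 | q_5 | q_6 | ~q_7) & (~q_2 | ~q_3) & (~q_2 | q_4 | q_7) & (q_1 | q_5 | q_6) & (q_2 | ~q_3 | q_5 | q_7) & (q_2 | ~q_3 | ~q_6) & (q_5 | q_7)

q_1 = False; q_2 = False; q_3 = True; q_4 = True; q_5 = True; q_6 = False; q_7 = False; q_8 = True

Set q_1 = False.
  then (q_1 | q_8) forces q_8 = True.
Set q_2 = False.
  then (q_2 | q_5 | ~q_8) forces q_5 = True.
Set q_3 = True.
  then (q_2 | ~q_3 | ~q_6) forces q_6 = False.
Set q_4 = True.
Set q_7 = False.
All clauses satisfied.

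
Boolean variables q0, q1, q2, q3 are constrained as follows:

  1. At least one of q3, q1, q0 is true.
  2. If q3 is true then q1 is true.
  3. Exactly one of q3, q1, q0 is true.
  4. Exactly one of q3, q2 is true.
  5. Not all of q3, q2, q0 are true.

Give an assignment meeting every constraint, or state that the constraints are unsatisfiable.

q0: False; q1: True; q2: True; q3: False

  (1) {q3, q1, q0}: 1 true — at least one ✓
  (2) q3=F ⇒ q1: vacuous ✓
  (3) {q3, q1, q0}: 1 true — exactly one ✓
  (4) {q3, q2}: 1 true — exactly one ✓
  (5) {q3, q2, q0}: 1/3 true — not all ✓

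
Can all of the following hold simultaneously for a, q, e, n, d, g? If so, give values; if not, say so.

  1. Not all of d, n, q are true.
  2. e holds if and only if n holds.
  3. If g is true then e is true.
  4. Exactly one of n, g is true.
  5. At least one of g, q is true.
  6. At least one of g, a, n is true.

a = True, q = True, e = True, n = True, d = False, g = False

  (1) {d, n, q}: 2/3 true — not all ✓
  (2) e=T, n=T — same ✓
  (3) g=F ⇒ e: vacuous ✓
  (4) {n, g}: 1 true — exactly one ✓
  (5) {g, q}: 1 true — at least one ✓
  (6) {g, a, n}: 2 true — at least one ✓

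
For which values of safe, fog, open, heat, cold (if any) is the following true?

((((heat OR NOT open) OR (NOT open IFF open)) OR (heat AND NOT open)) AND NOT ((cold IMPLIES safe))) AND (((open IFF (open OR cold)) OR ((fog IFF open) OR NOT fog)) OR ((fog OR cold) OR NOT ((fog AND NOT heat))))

safe = False, fog = False, open = False, heat = True, cold = True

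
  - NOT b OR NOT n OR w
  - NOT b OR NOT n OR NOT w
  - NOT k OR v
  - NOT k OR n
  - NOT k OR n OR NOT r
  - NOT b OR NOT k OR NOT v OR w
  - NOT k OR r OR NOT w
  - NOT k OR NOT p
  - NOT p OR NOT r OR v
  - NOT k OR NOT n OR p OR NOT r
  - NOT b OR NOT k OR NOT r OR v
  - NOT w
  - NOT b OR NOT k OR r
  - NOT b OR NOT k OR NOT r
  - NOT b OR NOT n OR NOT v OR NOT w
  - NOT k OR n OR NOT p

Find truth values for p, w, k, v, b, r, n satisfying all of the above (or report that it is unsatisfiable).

p: False; w: False; k: False; v: False; b: False; r: False; n: False

Unit clause (NOT w) forces w = False.
Set p = False.
Set k = False.
Set v = False.
Set b = False.
Set r = False.
Set n = False.
All clauses satisfied.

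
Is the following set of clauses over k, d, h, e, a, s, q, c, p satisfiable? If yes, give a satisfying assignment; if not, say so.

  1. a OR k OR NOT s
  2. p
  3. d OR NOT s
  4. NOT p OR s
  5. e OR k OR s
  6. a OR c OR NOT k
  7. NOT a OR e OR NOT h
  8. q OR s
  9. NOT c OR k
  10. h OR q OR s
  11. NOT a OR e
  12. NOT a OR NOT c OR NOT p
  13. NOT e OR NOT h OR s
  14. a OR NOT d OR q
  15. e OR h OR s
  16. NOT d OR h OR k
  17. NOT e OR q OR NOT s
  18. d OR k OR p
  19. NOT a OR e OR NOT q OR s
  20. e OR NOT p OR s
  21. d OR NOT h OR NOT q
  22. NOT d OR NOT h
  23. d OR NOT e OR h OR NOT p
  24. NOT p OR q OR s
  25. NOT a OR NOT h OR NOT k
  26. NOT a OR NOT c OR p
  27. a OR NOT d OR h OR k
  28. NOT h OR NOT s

k = True, d = True, h = False, e = True, a = False, s = True, q = True, c = True, p = True

Unit clause (p) forces p = True.
In (NOT p OR s) only s is left, so s = True.
In (NOT h OR NOT s) only NOT h is left, so h = False.
In (d OR NOT s) only d is left, so d = True.
In (NOT d OR h OR k) only k is left, so k = True.
Set e = True.
  then (NOT e OR q OR NOT s) forces q = True.
Set a = False.
  then (a OR c OR NOT k) forces c = True.
All clauses satisfied.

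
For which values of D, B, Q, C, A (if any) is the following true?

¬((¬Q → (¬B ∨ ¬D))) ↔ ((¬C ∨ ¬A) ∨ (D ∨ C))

D = True; B = True; Q = False; C = True; A = True

  ¬((¬Q → (¬B ∨ ¬D))) ↔ ((¬C ∨ ¬A) ∨ (D ∨ C)) = True
    ¬((¬Q → (¬B ∨ ¬D))) = True
      ¬Q → (¬B ∨ ¬D) = False
        ¬Q = True
        ¬B ∨ ¬D = False
          ¬B = False
          ¬D = False
    (¬C ∨ ¬A) ∨ (D ∨ C) = True
      ¬C ∨ ¬A = False
        ¬C = False
        ¬A = False
      D ∨ C = True
The formula evaluates to True.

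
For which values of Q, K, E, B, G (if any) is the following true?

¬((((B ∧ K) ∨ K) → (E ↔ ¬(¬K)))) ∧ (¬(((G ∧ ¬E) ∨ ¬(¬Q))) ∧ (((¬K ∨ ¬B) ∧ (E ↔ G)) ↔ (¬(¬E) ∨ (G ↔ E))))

Q = False, K = True, E = False, B = False, G = False

  ¬((((B ∧ K) ∨ K) → (E ↔ ¬(¬K)))) = True
    ((B ∧ K) ∨ K) → (E ↔ ¬(¬K)) = False
      (B ∧ K) ∨ K = True
        B ∧ K = False
      E ↔ ¬(¬K) = False
        ¬(¬K) = True
          ¬K = False
  ¬(((G ∧ ¬E) ∨ ¬(¬Q))) ∧ (((¬K ∨ ¬B) ∧ (E ↔ G)) ↔ (¬(¬E) ∨ (G ↔ E))) = True
    ¬(((G ∧ ¬E) ∨ ¬(¬Q))) = True
      (G ∧ ¬E) ∨ ¬(¬Q) = False
        G ∧ ¬E = False
          ¬E = True
        ¬(¬Q) = False
          ¬Q = True
    ((¬K ∨ ¬B) ∧ (E ↔ G)) ↔ (¬(¬E) ∨ (G ↔ E)) = True
      (¬K ∨ ¬B) ∧ (E ↔ G) = True
        ¬K ∨ ¬B = True
          ¬K = False
          ¬B = True
        E ↔ G = True
      ¬(¬E) ∨ (G ↔ E) = True
        ¬(¬E) = False
          ¬E = True
        G ↔ E = True
Both conjuncts True, so the formula holds.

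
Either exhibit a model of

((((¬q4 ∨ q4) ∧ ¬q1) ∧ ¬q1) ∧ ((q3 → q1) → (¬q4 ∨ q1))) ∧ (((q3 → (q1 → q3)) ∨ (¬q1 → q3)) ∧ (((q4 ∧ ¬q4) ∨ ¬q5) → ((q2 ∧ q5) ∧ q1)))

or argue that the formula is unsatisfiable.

q1 = False; q2 = True; q3 = True; q4 = False; q5 = True

  (((¬q4 ∨ q4) ∧ ¬q1) ∧ ¬q1) ∧ ((q3 → q1) → (¬q4 ∨ q1)) = True
    ((¬q4 ∨ q4) ∧ ¬q1) ∧ ¬q1 = True
      (¬q4 ∨ q4) ∧ ¬q1 = True
        ¬q4 ∨ q4 = True
          ¬q4 = True
        ¬q1 = True
      ¬q1 = True
    (q3 → q1) → (¬q4 ∨ q1) = True
      q3 → q1 = False
      ¬q4 ∨ q1 = True
        ¬q4 = True
  ((q3 → (q1 → q3)) ∨ (¬q1 → q3)) ∧ (((q4 ∧ ¬q4) ∨ ¬q5) → ((q2 ∧ q5) ∧ q1)) = True
    (q3 → (q1 → q3)) ∨ (¬q1 → q3) = True
      q3 → (q1 → q3) = True
        q1 → q3 = True
      ¬q1 → q3 = True
        ¬q1 = True
    ((q4 ∧ ¬q4) ∨ ¬q5) → ((q2 ∧ q5) ∧ q1) = True
      (q4 ∧ ¬q4) ∨ ¬q5 = False
        q4 ∧ ¬q4 = False
          ¬q4 = True
        ¬q5 = False
      (q2 ∧ q5) ∧ q1 = False
        q2 ∧ q5 = True
Both conjuncts True, so the formula holds.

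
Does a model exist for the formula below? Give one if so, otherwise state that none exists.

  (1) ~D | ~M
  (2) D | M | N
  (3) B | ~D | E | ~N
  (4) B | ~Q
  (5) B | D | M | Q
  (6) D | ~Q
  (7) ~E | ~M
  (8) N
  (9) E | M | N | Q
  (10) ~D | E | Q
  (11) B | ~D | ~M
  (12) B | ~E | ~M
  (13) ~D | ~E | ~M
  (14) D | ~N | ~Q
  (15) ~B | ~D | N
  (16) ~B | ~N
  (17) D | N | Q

N = True, D = True, B = False, E = True, Q = False, M = False

Unit clause (N) forces N = True.
In (~B | ~N) only ~B is left, so B = False.
In (B | ~Q) only ~Q is left, so Q = False.
Set D = True.
  then (~D | ~M) forces M = False.
  then (B | ~D | E | ~N) forces E = True.
All clauses satisfied.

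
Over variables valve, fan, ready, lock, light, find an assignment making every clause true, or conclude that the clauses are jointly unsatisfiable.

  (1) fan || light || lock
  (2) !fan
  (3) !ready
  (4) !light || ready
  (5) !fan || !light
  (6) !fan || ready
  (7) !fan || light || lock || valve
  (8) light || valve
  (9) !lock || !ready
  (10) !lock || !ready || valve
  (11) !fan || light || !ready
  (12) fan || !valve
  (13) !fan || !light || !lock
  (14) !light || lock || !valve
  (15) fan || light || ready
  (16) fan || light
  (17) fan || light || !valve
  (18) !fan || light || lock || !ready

No satisfying assignment exists.

Case fan = True:
  Clause (!fan) is falsified — contradiction.
Case fan = False:
  (!ready) forces ready = False.
  (!light || ready) forces light = False.
  Clause (fan || light || ready) is falsified — contradiction.
Both cases fail, so the formula is unsatisfiable.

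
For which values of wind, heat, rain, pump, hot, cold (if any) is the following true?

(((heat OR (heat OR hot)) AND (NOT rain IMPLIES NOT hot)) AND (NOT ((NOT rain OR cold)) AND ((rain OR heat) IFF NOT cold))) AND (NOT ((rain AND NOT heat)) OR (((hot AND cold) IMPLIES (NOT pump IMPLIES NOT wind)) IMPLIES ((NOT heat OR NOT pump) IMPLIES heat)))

wind=T, heat=T, rain=T, pump=F, hot=F, cold=F

  ((heat OR (heat OR hot)) AND (NOT rain IMPLIES NOT hot)) AND (NOT ((NOT rain OR cold)) AND ((rain OR heat) IFF NOT cold)) = True
    (heat OR (heat OR hot)) AND (NOT rain IMPLIES NOT hot) = True
      heat OR (heat OR hot) = True
        heat OR hot = True
      NOT rain IMPLIES NOT hot = True
        NOT rain = False
        NOT hot = True
    NOT ((NOT rain OR cold)) AND ((rain OR heat) IFF NOT cold) = True
      NOT ((NOT rain OR cold)) = True
        NOT rain OR cold = False
          NOT rain = False
      (rain OR heat) IFF NOT cold = True
        rain OR heat = True
        NOT cold = True
  NOT ((rain AND NOT heat)) OR (((hot AND cold) IMPLIES (NOT pump IMPLIES NOT wind)) IMPLIES ((NOT heat OR NOT pump) IMPLIES heat)) = True
    NOT ((rain AND NOT heat)) = True
      rain AND NOT heat = False
        NOT heat = False
    ((hot AND cold) IMPLIES (NOT pump IMPLIES NOT wind)) IMPLIES ((NOT heat OR NOT pump) IMPLIES heat) = True
      (hot AND cold) IMPLIES (NOT pump IMPLIES NOT wind) = True
        hot AND cold = False
        NOT pump IMPLIES NOT wind = False
          NOT pump = True
          NOT wind = False
      (NOT heat OR NOT pump) IMPLIES heat = True
        NOT heat OR NOT pump = True
          NOT heat = False
          NOT pump = True
Both conjuncts True, so the formula holds.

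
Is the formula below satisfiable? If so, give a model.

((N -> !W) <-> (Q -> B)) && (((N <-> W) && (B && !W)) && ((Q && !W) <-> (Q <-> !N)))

B: True, W: False, N: False, Q: True

  (N -> !W) <-> (Q -> B) = True
    N -> !W = True
      !W = True
    Q -> B = True
  ((N <-> W) && (B && !W)) && ((Q && !W) <-> (Q <-> !N)) = True
    (N <-> W) && (B && !W) = True
      N <-> W = True
      B && !W = True
        !W = True
    (Q && !W) <-> (Q <-> !N) = True
      Q && !W = True
        !W = True
      Q <-> !N = True
        !N = True
Both conjuncts True, so the formula holds.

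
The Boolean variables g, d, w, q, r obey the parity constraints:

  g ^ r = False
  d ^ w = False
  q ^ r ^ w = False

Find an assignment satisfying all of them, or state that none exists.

g: False, d: True, w: True, q: True, r: False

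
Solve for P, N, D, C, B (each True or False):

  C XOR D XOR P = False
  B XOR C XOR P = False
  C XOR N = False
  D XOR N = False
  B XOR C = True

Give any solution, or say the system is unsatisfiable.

Adding constraints 1, 2, 3, 4, 5 mod 2: every variable appears an even number of times on the left, so the left side is 0.
But the right sides sum to 1 (mod 2). 0 ≠ 1 — the system is inconsistent.

Unsatisfiable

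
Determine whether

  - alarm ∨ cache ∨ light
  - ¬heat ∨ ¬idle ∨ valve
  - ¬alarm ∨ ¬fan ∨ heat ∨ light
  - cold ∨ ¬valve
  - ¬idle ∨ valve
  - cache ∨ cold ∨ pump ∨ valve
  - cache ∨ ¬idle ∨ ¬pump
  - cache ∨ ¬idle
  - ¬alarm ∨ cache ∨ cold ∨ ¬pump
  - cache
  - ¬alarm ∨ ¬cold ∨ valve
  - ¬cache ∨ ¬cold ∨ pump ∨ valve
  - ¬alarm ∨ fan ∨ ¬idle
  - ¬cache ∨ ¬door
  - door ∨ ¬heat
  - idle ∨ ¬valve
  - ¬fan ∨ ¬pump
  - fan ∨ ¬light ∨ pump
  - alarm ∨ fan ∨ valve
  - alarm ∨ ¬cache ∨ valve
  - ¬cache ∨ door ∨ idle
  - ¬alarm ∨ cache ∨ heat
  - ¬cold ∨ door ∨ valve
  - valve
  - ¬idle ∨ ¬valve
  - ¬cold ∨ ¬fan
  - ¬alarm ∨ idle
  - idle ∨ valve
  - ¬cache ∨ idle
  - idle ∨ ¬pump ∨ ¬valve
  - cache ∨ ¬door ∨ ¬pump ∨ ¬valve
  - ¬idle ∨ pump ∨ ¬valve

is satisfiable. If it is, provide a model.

Unsatisfiable — no assignment works.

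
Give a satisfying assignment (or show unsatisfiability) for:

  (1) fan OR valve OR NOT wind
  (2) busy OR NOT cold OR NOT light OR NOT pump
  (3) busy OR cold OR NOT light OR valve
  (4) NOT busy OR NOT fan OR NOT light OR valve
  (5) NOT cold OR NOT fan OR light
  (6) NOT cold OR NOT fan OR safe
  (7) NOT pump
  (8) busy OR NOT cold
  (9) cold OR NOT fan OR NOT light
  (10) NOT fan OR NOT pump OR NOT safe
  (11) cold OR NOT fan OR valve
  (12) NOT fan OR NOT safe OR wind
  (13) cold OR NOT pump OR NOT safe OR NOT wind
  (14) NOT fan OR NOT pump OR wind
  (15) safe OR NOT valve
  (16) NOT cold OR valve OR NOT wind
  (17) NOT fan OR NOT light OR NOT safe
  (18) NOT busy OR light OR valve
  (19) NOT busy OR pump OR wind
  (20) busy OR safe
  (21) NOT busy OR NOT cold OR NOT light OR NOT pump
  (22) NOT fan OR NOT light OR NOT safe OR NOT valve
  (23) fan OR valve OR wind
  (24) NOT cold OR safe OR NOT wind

fan = True, safe = True, wind = True, cold = False, light = False, valve = True, pump = False, busy = True

Unit clause (NOT pump) forces pump = False.
Set fan = True.
Try safe = False:
  (NOT cold OR NOT fan OR safe) forces cold = False.
  (cold OR NOT fan OR NOT light) forces light = False.
  (cold OR NOT fan OR valve) forces valve = True.
  clause (safe OR NOT valve) is falsified — backtrack.
So safe = True.
  then (NOT fan OR NOT safe OR wind) forces wind = True.
  then (NOT fan OR NOT light OR NOT safe) forces light = False.
  then (NOT cold OR NOT fan OR light) forces cold = False.
  then (cold OR NOT fan OR valve) forces valve = True.
Set busy = True.
All clauses satisfied.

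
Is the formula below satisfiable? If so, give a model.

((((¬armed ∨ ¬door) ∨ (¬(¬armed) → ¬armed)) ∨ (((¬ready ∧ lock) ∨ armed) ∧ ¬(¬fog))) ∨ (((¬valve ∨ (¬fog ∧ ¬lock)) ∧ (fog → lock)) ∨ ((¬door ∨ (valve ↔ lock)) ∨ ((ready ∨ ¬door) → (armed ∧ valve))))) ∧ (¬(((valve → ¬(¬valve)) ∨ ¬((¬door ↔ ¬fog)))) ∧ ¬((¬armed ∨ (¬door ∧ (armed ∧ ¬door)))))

The formula is unsatisfiable.

The conjunct ¬(((valve → ¬(¬valve)) ∨ ¬((¬door ↔ ¬fog)))) is unsatisfiable on its own:
  door=F, valve=F, fog=F: evaluates to False.
  door=F, valve=F, fog=T: evaluates to False.
  door=F, valve=T, fog=F: evaluates to False.
  door=F, valve=T, fog=T: evaluates to False.
  door=T, valve=F, fog=F: evaluates to False.
  door=T, valve=F, fog=T: evaluates to False.
  door=T, valve=T, fog=F: evaluates to False.
  door=T, valve=T, fog=T: evaluates to False.
So the whole conjunction is unsatisfiable.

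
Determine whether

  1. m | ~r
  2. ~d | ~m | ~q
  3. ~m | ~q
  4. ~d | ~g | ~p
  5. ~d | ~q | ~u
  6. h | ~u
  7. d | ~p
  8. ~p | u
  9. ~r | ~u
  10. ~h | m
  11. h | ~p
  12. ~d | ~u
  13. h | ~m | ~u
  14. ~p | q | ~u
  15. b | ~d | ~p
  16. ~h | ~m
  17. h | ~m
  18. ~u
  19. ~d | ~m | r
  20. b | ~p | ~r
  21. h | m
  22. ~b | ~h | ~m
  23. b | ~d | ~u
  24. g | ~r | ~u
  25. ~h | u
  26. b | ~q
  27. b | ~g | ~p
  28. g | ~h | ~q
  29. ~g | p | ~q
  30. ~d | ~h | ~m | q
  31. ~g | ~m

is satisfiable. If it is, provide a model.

No satisfying assignment exists.

Case u = True:
  Clause (~u) is falsified — contradiction.
Case u = False:
  (~p | u) forces p = False.
  (~h | u) forces h = False.
  (h | ~m) forces m = False.
  Clause (h | m) is falsified — contradiction.
Both cases fail, so the formula is unsatisfiable.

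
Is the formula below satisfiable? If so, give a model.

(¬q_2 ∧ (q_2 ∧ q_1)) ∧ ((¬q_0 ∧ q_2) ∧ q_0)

The formula is unsatisfiable.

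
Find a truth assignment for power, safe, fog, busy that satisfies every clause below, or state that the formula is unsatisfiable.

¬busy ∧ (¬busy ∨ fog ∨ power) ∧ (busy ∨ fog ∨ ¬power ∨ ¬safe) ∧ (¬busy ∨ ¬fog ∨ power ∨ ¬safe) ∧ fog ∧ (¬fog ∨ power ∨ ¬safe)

power=T, safe=T, fog=T, busy=F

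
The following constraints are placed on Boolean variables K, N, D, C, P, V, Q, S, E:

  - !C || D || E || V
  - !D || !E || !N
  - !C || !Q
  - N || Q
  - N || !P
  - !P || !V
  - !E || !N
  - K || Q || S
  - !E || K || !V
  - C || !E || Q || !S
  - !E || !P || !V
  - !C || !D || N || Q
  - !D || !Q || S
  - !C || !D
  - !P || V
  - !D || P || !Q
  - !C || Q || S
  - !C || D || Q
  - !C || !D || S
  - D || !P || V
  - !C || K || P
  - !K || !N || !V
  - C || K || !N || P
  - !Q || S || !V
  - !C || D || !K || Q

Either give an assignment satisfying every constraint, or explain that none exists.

Set K = True.
Set N = True.
  then (!E || !N) forces E = False.
  then (!K || !N || !V) forces V = False.
  then (!P || V) forces P = False.
Set D = False.
  then (!C || D || E || V) forces C = False.
Set Q = False.
Set S = True.
All clauses satisfied.

K=T, N=T, D=F, C=F, P=F, V=F, Q=F, S=T, E=F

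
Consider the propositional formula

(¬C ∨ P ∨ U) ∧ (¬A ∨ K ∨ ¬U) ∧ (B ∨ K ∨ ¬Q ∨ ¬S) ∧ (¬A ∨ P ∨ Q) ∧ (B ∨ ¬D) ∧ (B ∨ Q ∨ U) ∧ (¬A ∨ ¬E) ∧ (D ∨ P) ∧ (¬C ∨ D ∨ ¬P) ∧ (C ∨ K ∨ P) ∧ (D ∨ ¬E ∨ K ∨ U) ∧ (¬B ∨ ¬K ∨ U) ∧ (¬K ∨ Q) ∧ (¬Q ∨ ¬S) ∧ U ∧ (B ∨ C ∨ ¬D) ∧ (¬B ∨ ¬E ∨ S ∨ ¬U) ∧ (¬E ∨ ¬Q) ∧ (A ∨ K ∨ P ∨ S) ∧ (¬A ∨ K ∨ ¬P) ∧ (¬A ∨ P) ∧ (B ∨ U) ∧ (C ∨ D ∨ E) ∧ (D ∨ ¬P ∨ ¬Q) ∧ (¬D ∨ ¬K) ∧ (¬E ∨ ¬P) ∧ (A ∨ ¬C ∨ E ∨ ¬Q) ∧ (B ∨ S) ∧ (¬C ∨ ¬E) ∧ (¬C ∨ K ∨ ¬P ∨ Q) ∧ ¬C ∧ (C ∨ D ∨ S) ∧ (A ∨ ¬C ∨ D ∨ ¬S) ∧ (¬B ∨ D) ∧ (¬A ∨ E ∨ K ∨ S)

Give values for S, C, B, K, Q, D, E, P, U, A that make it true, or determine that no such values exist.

S = False, C = False, B = True, K = False, Q = False, D = True, E = False, P = True, U = True, A = False

Unit clause (U) forces U = True.
Unit clause (¬C) forces C = False.
Set S = False.
  then (B ∨ S) forces B = True.
  then (C ∨ D ∨ S) forces D = True.
  then (¬B ∨ ¬E ∨ S ∨ ¬U) forces E = False.
  then (¬D ∨ ¬K) forces K = False.
  then (¬A ∨ E ∨ K ∨ S) forces A = False.
  then (C ∨ K ∨ P) forces P = True.
Set Q = False.
All clauses satisfied.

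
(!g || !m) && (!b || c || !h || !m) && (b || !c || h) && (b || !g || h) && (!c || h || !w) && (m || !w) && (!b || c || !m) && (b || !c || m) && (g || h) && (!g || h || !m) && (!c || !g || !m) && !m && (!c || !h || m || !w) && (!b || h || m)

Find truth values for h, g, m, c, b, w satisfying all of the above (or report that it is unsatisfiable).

h = True; g = False; m = False; c = False; b = True; w = False

Unit clause (!m) forces m = False.
In (m || !w) only !w is left, so w = False.
Try h = False:
  (g || h) forces g = True.
  (b || !g || h) forces b = True.
  clause (!b || h || m) is falsified — backtrack.
So h = True.
Set g = False.
Set c = False.
Set b = True.
All clauses satisfied.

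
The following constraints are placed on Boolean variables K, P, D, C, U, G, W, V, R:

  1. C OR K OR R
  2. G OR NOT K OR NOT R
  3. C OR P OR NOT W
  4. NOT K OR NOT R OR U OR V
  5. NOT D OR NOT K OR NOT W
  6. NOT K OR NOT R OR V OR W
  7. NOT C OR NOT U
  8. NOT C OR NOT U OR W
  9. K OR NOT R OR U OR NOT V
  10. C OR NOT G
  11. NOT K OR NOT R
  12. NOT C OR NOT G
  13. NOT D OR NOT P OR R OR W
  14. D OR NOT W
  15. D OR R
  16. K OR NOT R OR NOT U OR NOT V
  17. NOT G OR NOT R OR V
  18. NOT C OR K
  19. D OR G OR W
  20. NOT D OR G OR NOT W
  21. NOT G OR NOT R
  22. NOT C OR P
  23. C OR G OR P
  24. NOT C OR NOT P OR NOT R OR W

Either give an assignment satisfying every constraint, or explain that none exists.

Set K = False.
  then (NOT C OR K) forces C = False.
  then (C OR K OR R) forces R = True.
  then (C OR NOT G) forces G = False.
  then (C OR G OR P) forces P = True.
Try D = False:
  (D OR NOT W) forces W = False.
  clause (D OR G OR W) is falsified — backtrack.
So D = True.
  then (NOT D OR G OR NOT W) forces W = False.
Set U = True.
  then (K OR NOT R OR NOT U OR NOT V) forces V = False.
All clauses satisfied.

K = False, P = True, D = True, C = False, U = True, G = False, W = False, V = False, R = True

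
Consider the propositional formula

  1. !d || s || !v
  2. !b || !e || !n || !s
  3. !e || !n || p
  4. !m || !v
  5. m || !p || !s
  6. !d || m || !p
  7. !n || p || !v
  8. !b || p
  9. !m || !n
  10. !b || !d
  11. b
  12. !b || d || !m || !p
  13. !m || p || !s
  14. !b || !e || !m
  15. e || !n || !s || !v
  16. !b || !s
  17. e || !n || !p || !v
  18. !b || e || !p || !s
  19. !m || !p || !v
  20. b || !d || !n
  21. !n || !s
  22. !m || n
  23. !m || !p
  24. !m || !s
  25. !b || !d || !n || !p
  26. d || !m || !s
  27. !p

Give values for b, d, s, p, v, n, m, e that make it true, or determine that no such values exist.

Unsatisfiable

Case b = True:
  (!b || p) forces p = True.
  Clause (!p) is falsified — contradiction.
Case b = False:
  Clause (b) is falsified — contradiction.
Both cases fail, so the formula is unsatisfiable.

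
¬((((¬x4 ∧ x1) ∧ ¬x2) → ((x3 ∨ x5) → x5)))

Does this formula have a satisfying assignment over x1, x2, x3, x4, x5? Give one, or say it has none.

x1 = True, x2 = False, x3 = True, x4 = False, x5 = False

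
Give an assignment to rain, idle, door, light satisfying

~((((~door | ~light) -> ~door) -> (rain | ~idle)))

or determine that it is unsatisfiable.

rain=F, idle=T, door=F, light=F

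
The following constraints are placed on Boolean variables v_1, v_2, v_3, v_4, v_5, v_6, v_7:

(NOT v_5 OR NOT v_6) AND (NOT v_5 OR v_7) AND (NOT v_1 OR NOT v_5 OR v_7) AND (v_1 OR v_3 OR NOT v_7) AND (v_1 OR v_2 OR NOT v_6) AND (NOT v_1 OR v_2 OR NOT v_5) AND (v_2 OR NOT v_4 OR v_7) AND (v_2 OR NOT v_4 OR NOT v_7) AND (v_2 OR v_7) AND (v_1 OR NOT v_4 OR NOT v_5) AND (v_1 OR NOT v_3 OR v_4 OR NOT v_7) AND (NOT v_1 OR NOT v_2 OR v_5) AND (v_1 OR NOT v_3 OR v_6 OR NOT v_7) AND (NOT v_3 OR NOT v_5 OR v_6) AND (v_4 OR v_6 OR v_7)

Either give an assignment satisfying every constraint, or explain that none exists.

v_1 = False; v_2 = True; v_3 = True; v_4 = False; v_5 = False; v_6 = True; v_7 = False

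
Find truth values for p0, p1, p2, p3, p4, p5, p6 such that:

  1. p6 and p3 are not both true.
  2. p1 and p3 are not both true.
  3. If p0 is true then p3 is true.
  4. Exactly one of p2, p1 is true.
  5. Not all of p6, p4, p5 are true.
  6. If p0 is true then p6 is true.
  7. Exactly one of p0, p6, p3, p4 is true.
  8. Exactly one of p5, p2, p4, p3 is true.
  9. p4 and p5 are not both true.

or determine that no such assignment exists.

p0 = False, p1 = True, p2 = False, p3 = False, p4 = True, p5 = False, p6 = False

  (1) p6=F, p3=F — not both ✓
  (2) p1=T, p3=F — not both ✓
  (3) p0=F ⇒ p3: vacuous ✓
  (4) {p2, p1}: 1 true — exactly one ✓
  (5) {p6, p4, p5}: 1/3 true — not all ✓
  (6) p0=F ⇒ p6: vacuous ✓
  (7) {p0, p6, p3, p4}: 1 true — exactly one ✓
  (8) {p5, p2, p4, p3}: 1 true — exactly one ✓
  (9) p4=T, p5=F — not both ✓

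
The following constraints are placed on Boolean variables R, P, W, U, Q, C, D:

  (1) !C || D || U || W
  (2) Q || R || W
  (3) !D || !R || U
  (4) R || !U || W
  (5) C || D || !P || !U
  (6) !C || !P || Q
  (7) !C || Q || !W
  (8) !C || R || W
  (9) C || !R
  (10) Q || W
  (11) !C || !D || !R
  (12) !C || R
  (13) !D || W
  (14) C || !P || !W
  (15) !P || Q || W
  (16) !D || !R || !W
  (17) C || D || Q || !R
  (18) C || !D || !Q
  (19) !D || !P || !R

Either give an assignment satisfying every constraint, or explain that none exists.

R=T, P=F, W=T, U=T, Q=T, C=T, D=F

Set R = True.
  then (C || !R) forces C = True.
  then (!C || !D || !R) forces D = False.
Set P = False.
Set W = True.
  then (!C || Q || !W) forces Q = True.
Set U = True.
All clauses satisfied.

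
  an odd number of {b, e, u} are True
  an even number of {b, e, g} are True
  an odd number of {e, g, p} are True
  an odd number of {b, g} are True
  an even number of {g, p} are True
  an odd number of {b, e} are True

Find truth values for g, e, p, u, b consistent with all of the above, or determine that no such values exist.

g = True; e = True; p = True; u = False; b = False

{b, e, u}: 1 true → odd ✓
{b, e, g}: 2 true → even ✓
{e, g, p}: 3 true → odd ✓
{b, g}: 1 true → odd ✓
{g, p}: 2 true → even ✓
{b, e}: 1 true → odd ✓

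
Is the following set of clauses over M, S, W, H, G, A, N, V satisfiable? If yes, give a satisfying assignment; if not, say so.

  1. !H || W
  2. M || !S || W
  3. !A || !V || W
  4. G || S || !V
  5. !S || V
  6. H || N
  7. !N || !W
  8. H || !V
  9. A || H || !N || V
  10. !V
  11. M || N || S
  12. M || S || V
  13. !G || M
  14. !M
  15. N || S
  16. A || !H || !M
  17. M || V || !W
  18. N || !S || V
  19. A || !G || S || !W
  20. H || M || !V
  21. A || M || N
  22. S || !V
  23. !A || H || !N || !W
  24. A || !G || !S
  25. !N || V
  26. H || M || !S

Unsatisfiable

Case M = True:
  Clause (!M) is falsified — contradiction.
Case M = False:
  (!V) forces V = False.
  (!S || V) forces S = False.
  Clause (M || S || V) is falsified — contradiction.
Both cases fail, so the formula is unsatisfiable.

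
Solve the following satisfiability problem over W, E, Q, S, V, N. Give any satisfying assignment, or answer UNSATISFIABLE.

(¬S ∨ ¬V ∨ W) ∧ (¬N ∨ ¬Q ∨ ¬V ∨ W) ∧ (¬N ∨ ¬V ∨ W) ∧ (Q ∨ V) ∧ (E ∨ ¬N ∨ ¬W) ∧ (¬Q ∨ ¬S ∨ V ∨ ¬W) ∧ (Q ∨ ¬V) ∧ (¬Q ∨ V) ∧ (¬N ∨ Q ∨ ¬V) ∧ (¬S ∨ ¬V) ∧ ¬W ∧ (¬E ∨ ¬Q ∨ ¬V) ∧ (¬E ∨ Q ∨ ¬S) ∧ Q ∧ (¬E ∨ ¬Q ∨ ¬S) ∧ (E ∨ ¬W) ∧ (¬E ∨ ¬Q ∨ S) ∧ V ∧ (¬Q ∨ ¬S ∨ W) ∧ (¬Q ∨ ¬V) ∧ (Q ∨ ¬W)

Unsatisfiable

Case Q = True:
  (¬Q ∨ V) forces V = True.
  Clause (¬Q ∨ ¬V) is falsified — contradiction.
Case Q = False:
  Clause (Q) is falsified — contradiction.
Both cases fail, so the formula is unsatisfiable.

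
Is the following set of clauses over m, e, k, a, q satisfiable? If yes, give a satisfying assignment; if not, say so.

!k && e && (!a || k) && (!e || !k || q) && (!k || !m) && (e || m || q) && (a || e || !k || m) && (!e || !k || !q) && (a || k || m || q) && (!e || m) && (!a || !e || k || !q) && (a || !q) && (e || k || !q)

m = True; e = True; k = False; a = False; q = False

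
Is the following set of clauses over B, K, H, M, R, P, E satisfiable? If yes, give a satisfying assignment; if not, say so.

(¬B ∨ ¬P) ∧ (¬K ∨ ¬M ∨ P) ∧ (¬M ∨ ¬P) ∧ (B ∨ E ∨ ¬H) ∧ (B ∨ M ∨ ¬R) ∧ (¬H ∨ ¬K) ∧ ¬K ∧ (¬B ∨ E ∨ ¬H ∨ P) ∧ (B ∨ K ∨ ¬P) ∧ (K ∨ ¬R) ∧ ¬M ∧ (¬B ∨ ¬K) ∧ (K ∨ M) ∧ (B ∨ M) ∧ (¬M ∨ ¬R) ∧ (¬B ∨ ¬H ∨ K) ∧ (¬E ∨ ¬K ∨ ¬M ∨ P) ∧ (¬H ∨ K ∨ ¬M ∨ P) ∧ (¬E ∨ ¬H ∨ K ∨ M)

The formula is unsatisfiable.

Case M = True:
  Clause (¬M) is falsified — contradiction.
Case M = False:
  (¬K) forces K = False.
  Clause (K ∨ M) is falsified — contradiction.
Both cases fail, so the formula is unsatisfiable.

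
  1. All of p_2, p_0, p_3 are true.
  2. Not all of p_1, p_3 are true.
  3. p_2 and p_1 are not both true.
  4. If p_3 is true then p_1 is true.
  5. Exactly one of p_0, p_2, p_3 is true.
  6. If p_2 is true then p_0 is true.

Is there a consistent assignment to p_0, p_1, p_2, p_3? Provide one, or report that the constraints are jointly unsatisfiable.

Unsatisfiable

Case p_0 = True:
  (1) forces p_2 = True.
  Constraint (5) is violated (p_0=T, p_2=T) — contradiction.
Case p_0 = False:
  Constraint (1) is violated (p_0=F) — contradiction.
Both cases fail — unsatisfiable.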